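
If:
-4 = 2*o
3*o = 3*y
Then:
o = -2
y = -2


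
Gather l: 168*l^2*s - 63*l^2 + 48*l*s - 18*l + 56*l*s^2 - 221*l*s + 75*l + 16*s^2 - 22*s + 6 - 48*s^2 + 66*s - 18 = l^2*(168*s - 63) + l*(56*s^2 - 173*s + 57) - 32*s^2 + 44*s - 12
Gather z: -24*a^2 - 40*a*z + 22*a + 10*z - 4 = -24*a^2 + 22*a + z*(10 - 40*a) - 4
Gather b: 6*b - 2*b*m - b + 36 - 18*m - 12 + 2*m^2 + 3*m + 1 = b*(5 - 2*m) + 2*m^2 - 15*m + 25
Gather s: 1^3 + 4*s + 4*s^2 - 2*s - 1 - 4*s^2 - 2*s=0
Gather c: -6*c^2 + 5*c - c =-6*c^2 + 4*c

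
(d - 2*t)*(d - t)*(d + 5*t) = d^3 + 2*d^2*t - 13*d*t^2 + 10*t^3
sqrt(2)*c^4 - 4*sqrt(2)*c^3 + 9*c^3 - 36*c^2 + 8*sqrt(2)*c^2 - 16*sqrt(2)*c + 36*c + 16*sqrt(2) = (c - 2)^2*(c + 4*sqrt(2))*(sqrt(2)*c + 1)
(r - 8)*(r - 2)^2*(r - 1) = r^4 - 13*r^3 + 48*r^2 - 68*r + 32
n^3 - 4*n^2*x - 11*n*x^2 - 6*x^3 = (n - 6*x)*(n + x)^2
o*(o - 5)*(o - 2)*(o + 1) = o^4 - 6*o^3 + 3*o^2 + 10*o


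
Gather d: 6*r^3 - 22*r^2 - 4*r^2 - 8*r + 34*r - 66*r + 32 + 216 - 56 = 6*r^3 - 26*r^2 - 40*r + 192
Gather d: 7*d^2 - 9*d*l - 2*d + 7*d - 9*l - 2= 7*d^2 + d*(5 - 9*l) - 9*l - 2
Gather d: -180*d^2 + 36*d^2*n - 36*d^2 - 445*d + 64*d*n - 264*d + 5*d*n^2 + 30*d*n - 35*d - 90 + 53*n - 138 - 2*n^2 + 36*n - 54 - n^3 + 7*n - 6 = d^2*(36*n - 216) + d*(5*n^2 + 94*n - 744) - n^3 - 2*n^2 + 96*n - 288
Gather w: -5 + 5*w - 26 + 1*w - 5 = 6*w - 36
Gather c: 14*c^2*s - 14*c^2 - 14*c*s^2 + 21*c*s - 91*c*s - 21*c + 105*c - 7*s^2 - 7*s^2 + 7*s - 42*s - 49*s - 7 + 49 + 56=c^2*(14*s - 14) + c*(-14*s^2 - 70*s + 84) - 14*s^2 - 84*s + 98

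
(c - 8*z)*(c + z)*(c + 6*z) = c^3 - c^2*z - 50*c*z^2 - 48*z^3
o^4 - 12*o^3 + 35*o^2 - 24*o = o*(o - 8)*(o - 3)*(o - 1)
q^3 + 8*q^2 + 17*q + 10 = (q + 1)*(q + 2)*(q + 5)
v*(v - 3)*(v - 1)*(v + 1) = v^4 - 3*v^3 - v^2 + 3*v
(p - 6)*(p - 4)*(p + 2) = p^3 - 8*p^2 + 4*p + 48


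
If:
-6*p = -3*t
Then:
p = t/2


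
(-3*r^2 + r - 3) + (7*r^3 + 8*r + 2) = 7*r^3 - 3*r^2 + 9*r - 1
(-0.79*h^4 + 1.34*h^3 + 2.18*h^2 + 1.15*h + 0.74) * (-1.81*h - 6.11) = 1.4299*h^5 + 2.4015*h^4 - 12.1332*h^3 - 15.4013*h^2 - 8.3659*h - 4.5214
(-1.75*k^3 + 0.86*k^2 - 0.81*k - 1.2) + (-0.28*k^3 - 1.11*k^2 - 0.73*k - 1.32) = -2.03*k^3 - 0.25*k^2 - 1.54*k - 2.52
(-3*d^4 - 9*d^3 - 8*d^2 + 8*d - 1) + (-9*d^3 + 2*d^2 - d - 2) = -3*d^4 - 18*d^3 - 6*d^2 + 7*d - 3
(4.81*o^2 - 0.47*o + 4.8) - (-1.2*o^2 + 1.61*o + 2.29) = 6.01*o^2 - 2.08*o + 2.51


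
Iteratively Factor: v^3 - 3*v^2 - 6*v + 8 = (v - 1)*(v^2 - 2*v - 8) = (v - 4)*(v - 1)*(v + 2)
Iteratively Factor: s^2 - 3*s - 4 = (s - 4)*(s + 1)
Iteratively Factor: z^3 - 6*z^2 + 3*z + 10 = (z - 5)*(z^2 - z - 2) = (z - 5)*(z - 2)*(z + 1)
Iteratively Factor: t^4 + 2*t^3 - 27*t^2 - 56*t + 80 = (t - 5)*(t^3 + 7*t^2 + 8*t - 16) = (t - 5)*(t + 4)*(t^2 + 3*t - 4) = (t - 5)*(t - 1)*(t + 4)*(t + 4)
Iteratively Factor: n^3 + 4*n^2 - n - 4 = (n - 1)*(n^2 + 5*n + 4) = (n - 1)*(n + 1)*(n + 4)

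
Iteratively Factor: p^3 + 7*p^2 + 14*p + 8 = (p + 4)*(p^2 + 3*p + 2) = (p + 1)*(p + 4)*(p + 2)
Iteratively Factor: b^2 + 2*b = (b + 2)*(b)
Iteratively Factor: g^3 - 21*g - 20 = (g + 1)*(g^2 - g - 20) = (g + 1)*(g + 4)*(g - 5)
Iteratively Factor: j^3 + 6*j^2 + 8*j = (j + 2)*(j^2 + 4*j) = j*(j + 2)*(j + 4)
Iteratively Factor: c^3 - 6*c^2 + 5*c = (c - 1)*(c^2 - 5*c) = c*(c - 1)*(c - 5)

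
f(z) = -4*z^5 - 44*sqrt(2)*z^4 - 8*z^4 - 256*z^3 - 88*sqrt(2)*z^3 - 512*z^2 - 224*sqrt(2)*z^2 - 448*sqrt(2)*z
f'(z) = -20*z^4 - 176*sqrt(2)*z^3 - 32*z^3 - 768*z^2 - 264*sqrt(2)*z^2 - 1024*z - 448*sqrt(2)*z - 448*sqrt(2)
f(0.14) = -106.01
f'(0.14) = -888.78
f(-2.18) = -5.09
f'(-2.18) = 14.27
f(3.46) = -39921.13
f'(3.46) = -34534.38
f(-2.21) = -5.46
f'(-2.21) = 10.10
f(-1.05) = 111.68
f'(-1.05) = 149.41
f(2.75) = -20567.57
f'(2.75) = -20809.06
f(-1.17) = 93.26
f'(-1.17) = 155.81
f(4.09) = -66714.06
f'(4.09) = -51320.97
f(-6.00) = -3765.55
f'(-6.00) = 2977.90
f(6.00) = -237931.11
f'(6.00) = -138262.40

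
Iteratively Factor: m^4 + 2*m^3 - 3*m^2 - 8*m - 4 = (m + 1)*(m^3 + m^2 - 4*m - 4) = (m + 1)^2*(m^2 - 4) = (m - 2)*(m + 1)^2*(m + 2)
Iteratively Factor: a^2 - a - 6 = (a + 2)*(a - 3)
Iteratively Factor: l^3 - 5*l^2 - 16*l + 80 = (l - 5)*(l^2 - 16) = (l - 5)*(l + 4)*(l - 4)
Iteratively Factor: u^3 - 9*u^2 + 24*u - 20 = (u - 2)*(u^2 - 7*u + 10) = (u - 2)^2*(u - 5)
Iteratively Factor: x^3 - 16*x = (x - 4)*(x^2 + 4*x) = x*(x - 4)*(x + 4)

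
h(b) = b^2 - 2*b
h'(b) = 2*b - 2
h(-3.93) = 23.30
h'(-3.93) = -9.86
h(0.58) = -0.82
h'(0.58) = -0.84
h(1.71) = -0.50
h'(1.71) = 1.42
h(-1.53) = 5.40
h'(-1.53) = -5.06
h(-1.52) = 5.35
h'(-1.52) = -5.04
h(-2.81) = 13.52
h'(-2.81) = -7.62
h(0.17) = -0.31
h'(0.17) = -1.66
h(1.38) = -0.86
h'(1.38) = 0.76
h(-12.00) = 168.00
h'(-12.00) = -26.00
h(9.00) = 63.00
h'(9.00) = 16.00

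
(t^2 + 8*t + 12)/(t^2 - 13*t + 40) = (t^2 + 8*t + 12)/(t^2 - 13*t + 40)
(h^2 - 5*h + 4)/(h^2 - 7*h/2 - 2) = 2*(h - 1)/(2*h + 1)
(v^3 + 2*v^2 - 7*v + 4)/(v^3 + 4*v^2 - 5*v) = (v^2 + 3*v - 4)/(v*(v + 5))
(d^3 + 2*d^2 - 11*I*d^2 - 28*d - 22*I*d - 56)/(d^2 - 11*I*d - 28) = d + 2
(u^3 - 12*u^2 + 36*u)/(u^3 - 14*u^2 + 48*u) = (u - 6)/(u - 8)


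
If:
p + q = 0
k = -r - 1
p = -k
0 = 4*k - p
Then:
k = 0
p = 0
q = 0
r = -1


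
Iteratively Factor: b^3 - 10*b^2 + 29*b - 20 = (b - 1)*(b^2 - 9*b + 20) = (b - 4)*(b - 1)*(b - 5)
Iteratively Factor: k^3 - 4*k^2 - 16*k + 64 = (k - 4)*(k^2 - 16) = (k - 4)*(k + 4)*(k - 4)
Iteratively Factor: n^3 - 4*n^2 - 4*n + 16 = (n - 4)*(n^2 - 4) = (n - 4)*(n - 2)*(n + 2)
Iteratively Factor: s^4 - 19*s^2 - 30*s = (s - 5)*(s^3 + 5*s^2 + 6*s) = s*(s - 5)*(s^2 + 5*s + 6) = s*(s - 5)*(s + 3)*(s + 2)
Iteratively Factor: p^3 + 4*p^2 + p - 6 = (p - 1)*(p^2 + 5*p + 6) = (p - 1)*(p + 2)*(p + 3)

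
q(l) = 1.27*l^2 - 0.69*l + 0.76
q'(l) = 2.54*l - 0.69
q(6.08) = 43.51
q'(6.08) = 14.75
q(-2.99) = 14.18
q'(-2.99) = -8.28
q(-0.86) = 2.29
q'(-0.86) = -2.87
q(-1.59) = 5.07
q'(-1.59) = -4.73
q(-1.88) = 6.55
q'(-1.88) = -5.47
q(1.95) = 4.24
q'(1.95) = 4.26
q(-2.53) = 10.63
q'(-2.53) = -7.12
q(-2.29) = 9.00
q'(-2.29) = -6.51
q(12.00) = 175.36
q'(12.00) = 29.79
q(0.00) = 0.76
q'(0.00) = -0.69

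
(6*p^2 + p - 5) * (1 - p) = -6*p^3 + 5*p^2 + 6*p - 5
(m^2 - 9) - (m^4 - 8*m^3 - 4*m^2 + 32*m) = -m^4 + 8*m^3 + 5*m^2 - 32*m - 9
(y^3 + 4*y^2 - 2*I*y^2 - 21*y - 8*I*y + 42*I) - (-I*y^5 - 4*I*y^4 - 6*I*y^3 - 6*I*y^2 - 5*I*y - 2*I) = I*y^5 + 4*I*y^4 + y^3 + 6*I*y^3 + 4*y^2 + 4*I*y^2 - 21*y - 3*I*y + 44*I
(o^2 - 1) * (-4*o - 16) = -4*o^3 - 16*o^2 + 4*o + 16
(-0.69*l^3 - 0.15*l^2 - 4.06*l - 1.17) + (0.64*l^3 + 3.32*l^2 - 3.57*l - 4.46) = -0.0499999999999999*l^3 + 3.17*l^2 - 7.63*l - 5.63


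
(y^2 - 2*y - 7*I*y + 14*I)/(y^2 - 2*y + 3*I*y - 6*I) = (y - 7*I)/(y + 3*I)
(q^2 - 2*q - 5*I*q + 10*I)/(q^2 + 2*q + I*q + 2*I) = (q^2 - q*(2 + 5*I) + 10*I)/(q^2 + q*(2 + I) + 2*I)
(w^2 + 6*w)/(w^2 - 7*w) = (w + 6)/(w - 7)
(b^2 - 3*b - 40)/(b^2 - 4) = (b^2 - 3*b - 40)/(b^2 - 4)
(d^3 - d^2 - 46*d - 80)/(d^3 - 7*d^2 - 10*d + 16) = (d + 5)/(d - 1)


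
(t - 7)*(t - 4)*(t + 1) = t^3 - 10*t^2 + 17*t + 28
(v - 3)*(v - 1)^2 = v^3 - 5*v^2 + 7*v - 3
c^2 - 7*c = c*(c - 7)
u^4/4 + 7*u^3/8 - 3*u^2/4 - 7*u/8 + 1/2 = (u/4 + 1)*(u - 1)*(u - 1/2)*(u + 1)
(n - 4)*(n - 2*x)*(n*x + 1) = n^3*x - 2*n^2*x^2 - 4*n^2*x + n^2 + 8*n*x^2 - 2*n*x - 4*n + 8*x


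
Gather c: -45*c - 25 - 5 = -45*c - 30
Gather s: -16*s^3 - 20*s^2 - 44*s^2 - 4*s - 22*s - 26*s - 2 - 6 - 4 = -16*s^3 - 64*s^2 - 52*s - 12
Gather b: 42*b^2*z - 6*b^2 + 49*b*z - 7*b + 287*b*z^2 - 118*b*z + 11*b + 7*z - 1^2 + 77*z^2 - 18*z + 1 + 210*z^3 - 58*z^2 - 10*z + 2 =b^2*(42*z - 6) + b*(287*z^2 - 69*z + 4) + 210*z^3 + 19*z^2 - 21*z + 2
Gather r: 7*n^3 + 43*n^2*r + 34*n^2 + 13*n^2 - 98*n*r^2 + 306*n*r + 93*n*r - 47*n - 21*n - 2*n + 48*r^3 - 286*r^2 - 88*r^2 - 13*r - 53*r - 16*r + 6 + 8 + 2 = 7*n^3 + 47*n^2 - 70*n + 48*r^3 + r^2*(-98*n - 374) + r*(43*n^2 + 399*n - 82) + 16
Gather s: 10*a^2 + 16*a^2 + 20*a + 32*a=26*a^2 + 52*a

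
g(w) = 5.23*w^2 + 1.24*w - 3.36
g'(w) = 10.46*w + 1.24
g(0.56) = -1.03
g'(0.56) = 7.10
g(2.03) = 20.71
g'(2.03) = 22.47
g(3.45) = 63.17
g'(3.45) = 37.33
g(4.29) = 98.21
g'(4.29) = 46.11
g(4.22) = 95.01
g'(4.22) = 45.38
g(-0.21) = -3.39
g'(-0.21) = -0.96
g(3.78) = 76.06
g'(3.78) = 40.78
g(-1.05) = 1.10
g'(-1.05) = -9.74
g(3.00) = 47.43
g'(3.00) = 32.62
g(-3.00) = 39.99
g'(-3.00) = -30.14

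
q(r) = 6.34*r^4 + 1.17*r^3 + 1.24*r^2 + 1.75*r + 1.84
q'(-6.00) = -5364.53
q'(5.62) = 4628.06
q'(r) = 25.36*r^3 + 3.51*r^2 + 2.48*r + 1.75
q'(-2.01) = -194.99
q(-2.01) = 97.32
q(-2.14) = 125.27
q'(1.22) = 56.05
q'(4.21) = 1966.73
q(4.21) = 2110.16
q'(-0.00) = 1.75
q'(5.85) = 5213.49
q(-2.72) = 329.74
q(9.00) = 42567.70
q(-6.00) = 7999.90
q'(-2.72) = -489.36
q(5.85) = 7714.03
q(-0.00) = 1.84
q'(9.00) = 18795.82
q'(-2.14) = -236.02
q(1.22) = 21.99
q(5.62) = 6583.14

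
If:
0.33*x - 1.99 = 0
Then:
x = 6.03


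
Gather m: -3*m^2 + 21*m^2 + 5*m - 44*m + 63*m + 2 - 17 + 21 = 18*m^2 + 24*m + 6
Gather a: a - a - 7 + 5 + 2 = 0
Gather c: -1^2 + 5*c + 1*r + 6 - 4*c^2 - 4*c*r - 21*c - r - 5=-4*c^2 + c*(-4*r - 16)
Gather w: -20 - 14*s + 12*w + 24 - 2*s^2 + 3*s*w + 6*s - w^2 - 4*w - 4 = -2*s^2 - 8*s - w^2 + w*(3*s + 8)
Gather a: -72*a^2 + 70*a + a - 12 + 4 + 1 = -72*a^2 + 71*a - 7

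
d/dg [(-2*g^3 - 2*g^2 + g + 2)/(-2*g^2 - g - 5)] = (4*g^4 + 4*g^3 + 34*g^2 + 28*g - 3)/(4*g^4 + 4*g^3 + 21*g^2 + 10*g + 25)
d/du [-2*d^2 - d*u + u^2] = -d + 2*u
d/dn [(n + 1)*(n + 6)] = 2*n + 7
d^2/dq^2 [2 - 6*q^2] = -12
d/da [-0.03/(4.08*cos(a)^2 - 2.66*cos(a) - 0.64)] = (0.0798 - 0.2448*cos(a))*sin(a)/(-4.08*cos(a)^2 + 2.66*cos(a) + 0.64)^2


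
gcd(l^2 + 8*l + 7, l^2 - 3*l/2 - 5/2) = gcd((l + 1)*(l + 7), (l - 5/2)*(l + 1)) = l + 1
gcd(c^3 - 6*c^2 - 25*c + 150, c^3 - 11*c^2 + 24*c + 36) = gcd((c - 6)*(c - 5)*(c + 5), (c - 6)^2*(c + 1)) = c - 6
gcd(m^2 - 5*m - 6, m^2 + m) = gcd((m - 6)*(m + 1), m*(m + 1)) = m + 1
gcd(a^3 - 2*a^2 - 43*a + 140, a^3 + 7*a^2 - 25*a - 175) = a^2 + 2*a - 35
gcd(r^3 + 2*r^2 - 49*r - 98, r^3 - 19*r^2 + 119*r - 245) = r - 7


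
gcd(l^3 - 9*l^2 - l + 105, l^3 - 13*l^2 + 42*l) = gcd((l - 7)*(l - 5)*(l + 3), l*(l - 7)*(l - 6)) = l - 7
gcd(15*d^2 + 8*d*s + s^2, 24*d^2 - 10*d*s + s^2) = 1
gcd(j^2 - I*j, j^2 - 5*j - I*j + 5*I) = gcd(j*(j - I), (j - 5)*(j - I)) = j - I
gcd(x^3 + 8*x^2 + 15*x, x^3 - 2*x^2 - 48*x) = x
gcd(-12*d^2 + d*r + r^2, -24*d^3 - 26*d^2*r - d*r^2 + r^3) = 4*d + r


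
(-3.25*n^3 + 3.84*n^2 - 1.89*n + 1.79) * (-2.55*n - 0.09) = 8.2875*n^4 - 9.4995*n^3 + 4.4739*n^2 - 4.3944*n - 0.1611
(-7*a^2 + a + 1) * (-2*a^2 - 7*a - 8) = 14*a^4 + 47*a^3 + 47*a^2 - 15*a - 8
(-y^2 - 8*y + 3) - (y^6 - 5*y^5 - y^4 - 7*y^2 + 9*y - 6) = -y^6 + 5*y^5 + y^4 + 6*y^2 - 17*y + 9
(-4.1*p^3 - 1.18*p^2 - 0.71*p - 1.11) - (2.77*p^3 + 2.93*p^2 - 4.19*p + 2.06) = -6.87*p^3 - 4.11*p^2 + 3.48*p - 3.17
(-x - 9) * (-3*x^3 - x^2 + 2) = 3*x^4 + 28*x^3 + 9*x^2 - 2*x - 18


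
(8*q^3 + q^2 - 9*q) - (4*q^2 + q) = 8*q^3 - 3*q^2 - 10*q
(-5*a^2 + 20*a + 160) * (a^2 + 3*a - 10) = -5*a^4 + 5*a^3 + 270*a^2 + 280*a - 1600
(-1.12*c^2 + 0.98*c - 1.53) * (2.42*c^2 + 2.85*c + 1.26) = -2.7104*c^4 - 0.820400000000001*c^3 - 2.3208*c^2 - 3.1257*c - 1.9278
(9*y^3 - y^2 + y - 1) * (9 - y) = -9*y^4 + 82*y^3 - 10*y^2 + 10*y - 9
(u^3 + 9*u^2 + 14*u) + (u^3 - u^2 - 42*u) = 2*u^3 + 8*u^2 - 28*u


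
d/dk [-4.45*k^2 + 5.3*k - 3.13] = 5.3 - 8.9*k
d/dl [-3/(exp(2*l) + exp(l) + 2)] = (6*exp(l) + 3)*exp(l)/(exp(2*l) + exp(l) + 2)^2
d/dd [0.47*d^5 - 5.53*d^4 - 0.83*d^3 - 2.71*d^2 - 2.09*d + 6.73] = 2.35*d^4 - 22.12*d^3 - 2.49*d^2 - 5.42*d - 2.09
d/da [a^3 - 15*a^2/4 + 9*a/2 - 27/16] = 3*a^2 - 15*a/2 + 9/2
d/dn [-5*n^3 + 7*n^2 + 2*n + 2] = -15*n^2 + 14*n + 2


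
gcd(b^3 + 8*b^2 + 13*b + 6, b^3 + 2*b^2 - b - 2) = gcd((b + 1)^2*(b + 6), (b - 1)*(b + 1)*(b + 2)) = b + 1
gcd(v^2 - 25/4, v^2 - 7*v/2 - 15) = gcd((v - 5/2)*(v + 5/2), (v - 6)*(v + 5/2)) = v + 5/2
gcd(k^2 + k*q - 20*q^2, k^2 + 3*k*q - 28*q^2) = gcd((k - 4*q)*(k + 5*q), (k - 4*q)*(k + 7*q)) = -k + 4*q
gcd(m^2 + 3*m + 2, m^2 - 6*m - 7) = m + 1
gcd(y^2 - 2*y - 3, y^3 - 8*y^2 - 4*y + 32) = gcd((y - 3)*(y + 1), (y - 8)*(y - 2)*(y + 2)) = 1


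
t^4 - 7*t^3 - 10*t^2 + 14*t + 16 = (t - 8)*(t + 1)*(t - sqrt(2))*(t + sqrt(2))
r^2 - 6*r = r*(r - 6)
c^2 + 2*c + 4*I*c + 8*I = (c + 2)*(c + 4*I)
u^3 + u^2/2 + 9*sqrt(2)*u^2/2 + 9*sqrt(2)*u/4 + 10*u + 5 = (u + 1/2)*(u + 2*sqrt(2))*(u + 5*sqrt(2)/2)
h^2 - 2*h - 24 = (h - 6)*(h + 4)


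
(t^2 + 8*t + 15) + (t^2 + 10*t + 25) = 2*t^2 + 18*t + 40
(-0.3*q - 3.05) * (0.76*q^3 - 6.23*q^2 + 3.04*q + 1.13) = -0.228*q^4 - 0.449*q^3 + 18.0895*q^2 - 9.611*q - 3.4465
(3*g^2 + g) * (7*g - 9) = 21*g^3 - 20*g^2 - 9*g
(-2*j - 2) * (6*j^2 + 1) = -12*j^3 - 12*j^2 - 2*j - 2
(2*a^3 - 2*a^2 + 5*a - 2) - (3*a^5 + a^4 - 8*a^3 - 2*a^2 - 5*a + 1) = -3*a^5 - a^4 + 10*a^3 + 10*a - 3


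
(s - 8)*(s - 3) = s^2 - 11*s + 24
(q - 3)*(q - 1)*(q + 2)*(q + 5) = q^4 + 3*q^3 - 15*q^2 - 19*q + 30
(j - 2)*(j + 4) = j^2 + 2*j - 8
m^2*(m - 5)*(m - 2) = m^4 - 7*m^3 + 10*m^2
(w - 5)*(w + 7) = w^2 + 2*w - 35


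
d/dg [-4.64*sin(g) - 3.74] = -4.64*cos(g)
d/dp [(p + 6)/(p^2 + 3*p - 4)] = (p^2 + 3*p - (p + 6)*(2*p + 3) - 4)/(p^2 + 3*p - 4)^2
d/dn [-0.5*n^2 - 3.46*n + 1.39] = -1.0*n - 3.46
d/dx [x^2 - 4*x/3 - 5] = 2*x - 4/3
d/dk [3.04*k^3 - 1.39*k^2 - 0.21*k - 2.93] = 9.12*k^2 - 2.78*k - 0.21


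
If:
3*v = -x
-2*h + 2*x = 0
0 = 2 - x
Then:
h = 2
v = -2/3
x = 2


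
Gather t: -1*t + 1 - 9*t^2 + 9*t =-9*t^2 + 8*t + 1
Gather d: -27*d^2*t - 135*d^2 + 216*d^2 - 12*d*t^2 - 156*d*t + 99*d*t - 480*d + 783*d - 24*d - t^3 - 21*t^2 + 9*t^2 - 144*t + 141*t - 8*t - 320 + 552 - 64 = d^2*(81 - 27*t) + d*(-12*t^2 - 57*t + 279) - t^3 - 12*t^2 - 11*t + 168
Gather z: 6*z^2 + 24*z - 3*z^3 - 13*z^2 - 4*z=-3*z^3 - 7*z^2 + 20*z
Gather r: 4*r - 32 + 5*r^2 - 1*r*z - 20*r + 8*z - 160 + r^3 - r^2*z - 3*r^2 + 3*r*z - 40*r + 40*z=r^3 + r^2*(2 - z) + r*(2*z - 56) + 48*z - 192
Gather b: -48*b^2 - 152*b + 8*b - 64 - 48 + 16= -48*b^2 - 144*b - 96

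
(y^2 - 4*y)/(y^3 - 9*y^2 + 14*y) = (y - 4)/(y^2 - 9*y + 14)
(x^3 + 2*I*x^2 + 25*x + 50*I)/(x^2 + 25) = x + 2*I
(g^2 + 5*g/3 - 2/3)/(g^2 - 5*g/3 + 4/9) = 3*(g + 2)/(3*g - 4)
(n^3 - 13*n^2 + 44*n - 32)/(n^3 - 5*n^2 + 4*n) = (n - 8)/n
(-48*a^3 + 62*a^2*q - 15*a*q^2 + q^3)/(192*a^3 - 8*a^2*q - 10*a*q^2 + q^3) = (-a + q)/(4*a + q)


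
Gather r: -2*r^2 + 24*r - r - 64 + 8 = -2*r^2 + 23*r - 56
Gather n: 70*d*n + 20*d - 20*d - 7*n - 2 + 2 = n*(70*d - 7)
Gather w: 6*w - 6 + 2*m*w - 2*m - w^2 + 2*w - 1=-2*m - w^2 + w*(2*m + 8) - 7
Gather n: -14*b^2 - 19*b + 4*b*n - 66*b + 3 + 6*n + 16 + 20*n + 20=-14*b^2 - 85*b + n*(4*b + 26) + 39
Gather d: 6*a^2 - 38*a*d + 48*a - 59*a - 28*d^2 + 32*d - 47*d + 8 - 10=6*a^2 - 11*a - 28*d^2 + d*(-38*a - 15) - 2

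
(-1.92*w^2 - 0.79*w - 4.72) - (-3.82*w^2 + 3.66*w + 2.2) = 1.9*w^2 - 4.45*w - 6.92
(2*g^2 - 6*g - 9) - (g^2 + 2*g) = g^2 - 8*g - 9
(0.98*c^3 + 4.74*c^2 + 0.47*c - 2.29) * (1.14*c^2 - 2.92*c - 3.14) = 1.1172*c^5 + 2.542*c^4 - 16.3822*c^3 - 18.8666*c^2 + 5.211*c + 7.1906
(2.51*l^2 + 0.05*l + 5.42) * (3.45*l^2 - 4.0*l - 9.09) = 8.6595*l^4 - 9.8675*l^3 - 4.3169*l^2 - 22.1345*l - 49.2678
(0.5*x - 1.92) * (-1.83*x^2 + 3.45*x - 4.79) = -0.915*x^3 + 5.2386*x^2 - 9.019*x + 9.1968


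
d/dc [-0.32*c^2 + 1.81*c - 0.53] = 1.81 - 0.64*c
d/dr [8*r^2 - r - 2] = 16*r - 1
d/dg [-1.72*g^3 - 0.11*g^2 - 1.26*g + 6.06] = -5.16*g^2 - 0.22*g - 1.26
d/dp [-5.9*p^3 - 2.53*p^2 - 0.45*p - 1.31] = -17.7*p^2 - 5.06*p - 0.45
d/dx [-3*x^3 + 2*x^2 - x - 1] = -9*x^2 + 4*x - 1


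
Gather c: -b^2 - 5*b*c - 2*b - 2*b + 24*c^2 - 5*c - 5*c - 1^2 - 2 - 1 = -b^2 - 4*b + 24*c^2 + c*(-5*b - 10) - 4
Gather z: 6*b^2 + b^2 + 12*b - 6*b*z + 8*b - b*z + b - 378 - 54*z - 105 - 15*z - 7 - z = 7*b^2 + 21*b + z*(-7*b - 70) - 490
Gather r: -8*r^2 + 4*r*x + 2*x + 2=-8*r^2 + 4*r*x + 2*x + 2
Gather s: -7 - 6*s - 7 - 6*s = -12*s - 14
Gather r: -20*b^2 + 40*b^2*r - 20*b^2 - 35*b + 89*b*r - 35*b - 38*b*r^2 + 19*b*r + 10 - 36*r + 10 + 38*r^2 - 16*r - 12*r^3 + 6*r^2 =-40*b^2 - 70*b - 12*r^3 + r^2*(44 - 38*b) + r*(40*b^2 + 108*b - 52) + 20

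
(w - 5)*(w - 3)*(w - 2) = w^3 - 10*w^2 + 31*w - 30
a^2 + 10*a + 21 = (a + 3)*(a + 7)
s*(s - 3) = s^2 - 3*s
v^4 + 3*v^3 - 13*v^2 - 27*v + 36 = (v - 3)*(v - 1)*(v + 3)*(v + 4)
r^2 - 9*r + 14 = (r - 7)*(r - 2)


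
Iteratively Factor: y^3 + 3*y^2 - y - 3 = (y + 1)*(y^2 + 2*y - 3) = (y - 1)*(y + 1)*(y + 3)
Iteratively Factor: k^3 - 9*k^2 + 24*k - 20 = (k - 5)*(k^2 - 4*k + 4) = (k - 5)*(k - 2)*(k - 2)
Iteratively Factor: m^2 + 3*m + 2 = (m + 2)*(m + 1)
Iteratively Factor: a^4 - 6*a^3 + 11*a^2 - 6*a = (a - 2)*(a^3 - 4*a^2 + 3*a) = (a - 3)*(a - 2)*(a^2 - a) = (a - 3)*(a - 2)*(a - 1)*(a)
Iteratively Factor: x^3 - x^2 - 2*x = (x - 2)*(x^2 + x) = x*(x - 2)*(x + 1)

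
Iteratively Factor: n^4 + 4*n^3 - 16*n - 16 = (n + 2)*(n^3 + 2*n^2 - 4*n - 8) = (n - 2)*(n + 2)*(n^2 + 4*n + 4) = (n - 2)*(n + 2)^2*(n + 2)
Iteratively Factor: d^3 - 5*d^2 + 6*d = (d)*(d^2 - 5*d + 6) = d*(d - 2)*(d - 3)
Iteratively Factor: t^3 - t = (t)*(t^2 - 1) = t*(t - 1)*(t + 1)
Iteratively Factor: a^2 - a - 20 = (a + 4)*(a - 5)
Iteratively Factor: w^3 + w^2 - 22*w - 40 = (w + 2)*(w^2 - w - 20) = (w - 5)*(w + 2)*(w + 4)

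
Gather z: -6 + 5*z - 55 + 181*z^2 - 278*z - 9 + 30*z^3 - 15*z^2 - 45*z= 30*z^3 + 166*z^2 - 318*z - 70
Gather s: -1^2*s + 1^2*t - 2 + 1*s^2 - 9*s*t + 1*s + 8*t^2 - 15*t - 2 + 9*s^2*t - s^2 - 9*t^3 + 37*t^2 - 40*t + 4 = 9*s^2*t - 9*s*t - 9*t^3 + 45*t^2 - 54*t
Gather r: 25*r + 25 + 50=25*r + 75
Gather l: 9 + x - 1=x + 8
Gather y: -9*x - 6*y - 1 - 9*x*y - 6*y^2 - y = -9*x - 6*y^2 + y*(-9*x - 7) - 1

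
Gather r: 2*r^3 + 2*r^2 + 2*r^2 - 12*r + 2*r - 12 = 2*r^3 + 4*r^2 - 10*r - 12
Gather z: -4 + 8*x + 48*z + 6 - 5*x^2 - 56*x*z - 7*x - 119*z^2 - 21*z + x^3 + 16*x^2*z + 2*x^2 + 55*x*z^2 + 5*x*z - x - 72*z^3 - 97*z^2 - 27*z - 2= x^3 - 3*x^2 - 72*z^3 + z^2*(55*x - 216) + z*(16*x^2 - 51*x)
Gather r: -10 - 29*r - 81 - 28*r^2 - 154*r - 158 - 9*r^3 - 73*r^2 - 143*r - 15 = -9*r^3 - 101*r^2 - 326*r - 264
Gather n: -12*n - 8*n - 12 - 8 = -20*n - 20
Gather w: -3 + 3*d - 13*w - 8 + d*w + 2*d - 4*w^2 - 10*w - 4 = 5*d - 4*w^2 + w*(d - 23) - 15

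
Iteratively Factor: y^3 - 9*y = (y - 3)*(y^2 + 3*y) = (y - 3)*(y + 3)*(y)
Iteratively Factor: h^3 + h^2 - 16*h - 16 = (h + 4)*(h^2 - 3*h - 4) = (h - 4)*(h + 4)*(h + 1)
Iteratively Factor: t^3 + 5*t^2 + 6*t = (t + 2)*(t^2 + 3*t) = t*(t + 2)*(t + 3)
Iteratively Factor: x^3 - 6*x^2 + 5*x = (x - 5)*(x^2 - x) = x*(x - 5)*(x - 1)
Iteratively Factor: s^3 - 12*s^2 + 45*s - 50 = (s - 2)*(s^2 - 10*s + 25) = (s - 5)*(s - 2)*(s - 5)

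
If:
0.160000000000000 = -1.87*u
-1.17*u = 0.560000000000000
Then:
No Solution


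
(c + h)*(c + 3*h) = c^2 + 4*c*h + 3*h^2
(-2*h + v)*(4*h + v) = -8*h^2 + 2*h*v + v^2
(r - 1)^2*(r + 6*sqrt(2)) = r^3 - 2*r^2 + 6*sqrt(2)*r^2 - 12*sqrt(2)*r + r + 6*sqrt(2)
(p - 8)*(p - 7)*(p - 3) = p^3 - 18*p^2 + 101*p - 168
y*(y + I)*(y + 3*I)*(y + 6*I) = y^4 + 10*I*y^3 - 27*y^2 - 18*I*y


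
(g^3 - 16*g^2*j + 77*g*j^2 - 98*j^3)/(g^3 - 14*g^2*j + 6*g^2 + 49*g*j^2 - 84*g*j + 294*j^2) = (g - 2*j)/(g + 6)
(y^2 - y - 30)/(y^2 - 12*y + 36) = (y + 5)/(y - 6)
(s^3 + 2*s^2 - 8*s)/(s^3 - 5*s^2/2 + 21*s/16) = 16*(s^2 + 2*s - 8)/(16*s^2 - 40*s + 21)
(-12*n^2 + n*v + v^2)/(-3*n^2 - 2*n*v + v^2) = (4*n + v)/(n + v)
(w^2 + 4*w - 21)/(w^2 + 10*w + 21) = (w - 3)/(w + 3)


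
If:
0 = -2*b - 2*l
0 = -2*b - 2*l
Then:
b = -l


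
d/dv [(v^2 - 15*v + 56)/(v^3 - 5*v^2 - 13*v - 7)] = (17 - v)/(v^3 + 3*v^2 + 3*v + 1)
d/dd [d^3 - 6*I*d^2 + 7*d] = 3*d^2 - 12*I*d + 7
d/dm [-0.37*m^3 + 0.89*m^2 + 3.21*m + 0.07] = -1.11*m^2 + 1.78*m + 3.21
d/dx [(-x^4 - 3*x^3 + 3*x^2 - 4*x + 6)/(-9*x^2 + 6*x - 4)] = (18*x^5 + 9*x^4 - 20*x^3 + 18*x^2 + 84*x - 20)/(81*x^4 - 108*x^3 + 108*x^2 - 48*x + 16)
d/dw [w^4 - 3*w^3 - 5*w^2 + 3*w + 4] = 4*w^3 - 9*w^2 - 10*w + 3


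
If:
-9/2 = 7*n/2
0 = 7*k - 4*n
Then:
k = -36/49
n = -9/7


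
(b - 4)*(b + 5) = b^2 + b - 20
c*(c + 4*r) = c^2 + 4*c*r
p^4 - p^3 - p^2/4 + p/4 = p*(p - 1)*(p - 1/2)*(p + 1/2)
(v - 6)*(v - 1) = v^2 - 7*v + 6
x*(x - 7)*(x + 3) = x^3 - 4*x^2 - 21*x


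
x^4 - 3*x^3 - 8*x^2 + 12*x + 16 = (x - 4)*(x - 2)*(x + 1)*(x + 2)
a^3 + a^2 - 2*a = a*(a - 1)*(a + 2)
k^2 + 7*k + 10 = (k + 2)*(k + 5)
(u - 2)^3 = u^3 - 6*u^2 + 12*u - 8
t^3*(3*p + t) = 3*p*t^3 + t^4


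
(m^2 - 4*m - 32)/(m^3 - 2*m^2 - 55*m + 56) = (m + 4)/(m^2 + 6*m - 7)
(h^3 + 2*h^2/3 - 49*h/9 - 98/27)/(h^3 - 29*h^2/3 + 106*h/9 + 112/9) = (h + 7/3)/(h - 8)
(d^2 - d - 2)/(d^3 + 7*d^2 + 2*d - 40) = (d + 1)/(d^2 + 9*d + 20)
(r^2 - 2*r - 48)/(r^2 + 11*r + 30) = (r - 8)/(r + 5)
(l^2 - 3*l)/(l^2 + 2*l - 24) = l*(l - 3)/(l^2 + 2*l - 24)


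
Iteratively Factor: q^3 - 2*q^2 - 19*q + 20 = (q - 1)*(q^2 - q - 20) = (q - 1)*(q + 4)*(q - 5)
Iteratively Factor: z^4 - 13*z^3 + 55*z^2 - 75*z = (z - 5)*(z^3 - 8*z^2 + 15*z) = (z - 5)*(z - 3)*(z^2 - 5*z) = (z - 5)^2*(z - 3)*(z)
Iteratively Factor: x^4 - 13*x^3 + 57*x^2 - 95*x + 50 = (x - 5)*(x^3 - 8*x^2 + 17*x - 10) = (x - 5)^2*(x^2 - 3*x + 2) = (x - 5)^2*(x - 1)*(x - 2)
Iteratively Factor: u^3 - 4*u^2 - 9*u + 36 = (u + 3)*(u^2 - 7*u + 12) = (u - 3)*(u + 3)*(u - 4)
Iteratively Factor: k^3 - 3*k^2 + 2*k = (k - 2)*(k^2 - k) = k*(k - 2)*(k - 1)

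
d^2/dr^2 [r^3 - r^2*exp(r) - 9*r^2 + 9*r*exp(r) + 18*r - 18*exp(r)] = -r^2*exp(r) + 5*r*exp(r) + 6*r - 2*exp(r) - 18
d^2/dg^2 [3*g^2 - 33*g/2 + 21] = 6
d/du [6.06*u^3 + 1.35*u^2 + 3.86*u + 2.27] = 18.18*u^2 + 2.7*u + 3.86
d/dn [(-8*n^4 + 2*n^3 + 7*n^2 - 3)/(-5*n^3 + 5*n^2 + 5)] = n*(8*n^5 - 16*n^4 + 9*n^3 - 32*n^2 - 3*n + 20)/(5*(n^6 - 2*n^5 + n^4 - 2*n^3 + 2*n^2 + 1))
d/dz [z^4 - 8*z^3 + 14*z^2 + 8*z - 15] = 4*z^3 - 24*z^2 + 28*z + 8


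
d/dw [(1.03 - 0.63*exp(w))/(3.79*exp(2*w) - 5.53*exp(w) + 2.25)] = (2.3877*exp(2*w) - 7.8074*exp(w) + 4.2784)*exp(w)/(14.3641*exp(4*w) - 41.9174*exp(3*w) + 47.6359*exp(2*w) - 24.885*exp(w) + 5.0625)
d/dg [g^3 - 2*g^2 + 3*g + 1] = 3*g^2 - 4*g + 3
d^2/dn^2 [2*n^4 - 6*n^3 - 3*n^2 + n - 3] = 24*n^2 - 36*n - 6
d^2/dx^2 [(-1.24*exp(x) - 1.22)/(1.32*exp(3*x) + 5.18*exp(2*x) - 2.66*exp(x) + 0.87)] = (-8.642304*exp(6*x) - 44.567424*exp(5*x) - 142.44832*exp(4*x) - 120.948288*exp(3*x) + 96.568944*exp(2*x) + 10.490368*exp(x) - 3.76188)*exp(x)/(2.299968*exp(9*x) + 27.076896*exp(8*x) + 92.351952*exp(7*x) + 34.4114*exp(6*x) - 150.410904*exp(5*x) + 161.658924*exp(4*x) - 87.749108*exp(3*x) + 30.229542*exp(2*x) - 6.040062*exp(x) + 0.658503)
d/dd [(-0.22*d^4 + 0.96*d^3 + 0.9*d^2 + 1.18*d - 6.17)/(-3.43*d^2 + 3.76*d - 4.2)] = (1.5092*d^5 - 5.7744*d^4 + 10.9152*d^3 - 4.6646*d^2 - 49.8862*d + 18.2432)/(11.7649*d^4 - 25.7936*d^3 + 42.9496*d^2 - 31.584*d + 17.64)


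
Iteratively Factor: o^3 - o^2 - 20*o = (o - 5)*(o^2 + 4*o) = (o - 5)*(o + 4)*(o)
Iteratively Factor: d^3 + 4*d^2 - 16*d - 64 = (d + 4)*(d^2 - 16) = (d + 4)^2*(d - 4)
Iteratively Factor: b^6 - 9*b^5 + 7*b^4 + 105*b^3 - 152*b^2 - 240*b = (b - 4)*(b^5 - 5*b^4 - 13*b^3 + 53*b^2 + 60*b) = (b - 4)^2*(b^4 - b^3 - 17*b^2 - 15*b) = (b - 5)*(b - 4)^2*(b^3 + 4*b^2 + 3*b) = b*(b - 5)*(b - 4)^2*(b^2 + 4*b + 3) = b*(b - 5)*(b - 4)^2*(b + 1)*(b + 3)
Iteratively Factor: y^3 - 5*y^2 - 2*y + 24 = (y - 3)*(y^2 - 2*y - 8) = (y - 4)*(y - 3)*(y + 2)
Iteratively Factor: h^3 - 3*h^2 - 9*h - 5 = (h - 5)*(h^2 + 2*h + 1) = (h - 5)*(h + 1)*(h + 1)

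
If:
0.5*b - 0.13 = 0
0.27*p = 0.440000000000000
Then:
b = 0.26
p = 1.63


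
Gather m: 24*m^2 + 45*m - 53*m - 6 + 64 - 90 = 24*m^2 - 8*m - 32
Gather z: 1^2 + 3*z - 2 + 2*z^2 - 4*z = 2*z^2 - z - 1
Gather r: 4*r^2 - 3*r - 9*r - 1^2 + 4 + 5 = 4*r^2 - 12*r + 8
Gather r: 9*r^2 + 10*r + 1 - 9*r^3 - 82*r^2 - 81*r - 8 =-9*r^3 - 73*r^2 - 71*r - 7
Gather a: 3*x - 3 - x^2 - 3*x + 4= 1 - x^2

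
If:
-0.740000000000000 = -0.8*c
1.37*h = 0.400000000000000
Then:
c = 0.92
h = 0.29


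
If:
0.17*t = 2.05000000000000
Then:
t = 12.06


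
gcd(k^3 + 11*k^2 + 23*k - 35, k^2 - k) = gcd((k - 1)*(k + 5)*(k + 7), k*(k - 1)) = k - 1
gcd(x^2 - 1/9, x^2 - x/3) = x - 1/3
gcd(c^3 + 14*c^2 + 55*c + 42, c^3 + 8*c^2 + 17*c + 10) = c + 1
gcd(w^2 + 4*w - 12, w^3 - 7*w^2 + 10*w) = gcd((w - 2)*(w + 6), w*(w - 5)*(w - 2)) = w - 2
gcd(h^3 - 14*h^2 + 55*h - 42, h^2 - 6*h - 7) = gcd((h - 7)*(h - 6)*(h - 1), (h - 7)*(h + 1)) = h - 7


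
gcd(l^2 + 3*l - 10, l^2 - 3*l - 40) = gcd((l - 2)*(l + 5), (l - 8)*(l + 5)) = l + 5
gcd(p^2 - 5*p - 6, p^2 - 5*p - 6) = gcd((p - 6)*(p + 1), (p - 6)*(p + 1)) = p^2 - 5*p - 6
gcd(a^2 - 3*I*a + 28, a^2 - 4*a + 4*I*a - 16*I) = a + 4*I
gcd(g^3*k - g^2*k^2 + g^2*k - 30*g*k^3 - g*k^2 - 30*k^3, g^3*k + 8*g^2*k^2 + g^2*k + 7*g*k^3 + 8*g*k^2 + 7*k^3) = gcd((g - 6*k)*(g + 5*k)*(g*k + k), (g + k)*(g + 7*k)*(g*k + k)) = g*k + k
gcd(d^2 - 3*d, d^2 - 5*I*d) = d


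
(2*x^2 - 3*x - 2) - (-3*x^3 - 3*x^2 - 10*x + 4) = 3*x^3 + 5*x^2 + 7*x - 6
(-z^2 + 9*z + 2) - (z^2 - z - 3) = -2*z^2 + 10*z + 5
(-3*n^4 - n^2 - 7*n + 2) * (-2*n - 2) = 6*n^5 + 6*n^4 + 2*n^3 + 16*n^2 + 10*n - 4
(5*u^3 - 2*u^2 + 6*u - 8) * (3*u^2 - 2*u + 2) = 15*u^5 - 16*u^4 + 32*u^3 - 40*u^2 + 28*u - 16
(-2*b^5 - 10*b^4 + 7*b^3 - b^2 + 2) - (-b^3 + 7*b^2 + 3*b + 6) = -2*b^5 - 10*b^4 + 8*b^3 - 8*b^2 - 3*b - 4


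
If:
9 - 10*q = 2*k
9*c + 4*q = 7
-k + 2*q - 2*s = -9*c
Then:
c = 31/27 - 8*s/27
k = 26/3 - 10*s/3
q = 2*s/3 - 5/6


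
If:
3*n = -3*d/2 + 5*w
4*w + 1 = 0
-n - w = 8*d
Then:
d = 4/45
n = -83/180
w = -1/4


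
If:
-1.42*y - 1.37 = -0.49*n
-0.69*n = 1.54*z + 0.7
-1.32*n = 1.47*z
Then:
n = 1.01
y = -0.62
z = -0.91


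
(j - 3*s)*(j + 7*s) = j^2 + 4*j*s - 21*s^2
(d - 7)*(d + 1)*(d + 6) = d^3 - 43*d - 42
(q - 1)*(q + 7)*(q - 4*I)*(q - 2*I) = q^4 + 6*q^3 - 6*I*q^3 - 15*q^2 - 36*I*q^2 - 48*q + 42*I*q + 56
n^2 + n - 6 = (n - 2)*(n + 3)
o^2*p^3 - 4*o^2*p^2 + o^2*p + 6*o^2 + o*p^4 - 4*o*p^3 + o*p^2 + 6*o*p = (o + p)*(p - 3)*(p - 2)*(o*p + o)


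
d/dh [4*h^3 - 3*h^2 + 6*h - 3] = 12*h^2 - 6*h + 6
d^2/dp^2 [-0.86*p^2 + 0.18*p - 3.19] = -1.72000000000000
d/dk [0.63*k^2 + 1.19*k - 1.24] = 1.26*k + 1.19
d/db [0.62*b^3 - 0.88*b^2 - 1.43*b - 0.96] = 1.86*b^2 - 1.76*b - 1.43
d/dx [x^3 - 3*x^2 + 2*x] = 3*x^2 - 6*x + 2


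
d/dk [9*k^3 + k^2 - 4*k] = 27*k^2 + 2*k - 4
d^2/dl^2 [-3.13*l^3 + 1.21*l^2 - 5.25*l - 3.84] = 2.42 - 18.78*l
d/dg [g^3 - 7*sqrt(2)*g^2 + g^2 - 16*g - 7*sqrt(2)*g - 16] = 3*g^2 - 14*sqrt(2)*g + 2*g - 16 - 7*sqrt(2)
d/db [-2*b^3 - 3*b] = -6*b^2 - 3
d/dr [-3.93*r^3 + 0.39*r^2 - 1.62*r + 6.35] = -11.79*r^2 + 0.78*r - 1.62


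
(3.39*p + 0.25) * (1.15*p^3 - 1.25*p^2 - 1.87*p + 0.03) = 3.8985*p^4 - 3.95*p^3 - 6.6518*p^2 - 0.3658*p + 0.0075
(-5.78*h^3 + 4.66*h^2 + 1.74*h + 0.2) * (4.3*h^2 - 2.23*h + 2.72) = -24.854*h^5 + 32.9274*h^4 - 18.6314*h^3 + 9.655*h^2 + 4.2868*h + 0.544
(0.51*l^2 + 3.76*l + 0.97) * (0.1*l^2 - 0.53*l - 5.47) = 0.051*l^4 + 0.1057*l^3 - 4.6855*l^2 - 21.0813*l - 5.3059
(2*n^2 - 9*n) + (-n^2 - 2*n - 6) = n^2 - 11*n - 6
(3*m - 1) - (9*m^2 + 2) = -9*m^2 + 3*m - 3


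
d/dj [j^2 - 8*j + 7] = 2*j - 8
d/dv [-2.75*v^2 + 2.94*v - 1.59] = 2.94 - 5.5*v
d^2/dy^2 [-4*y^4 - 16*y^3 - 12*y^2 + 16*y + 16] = -48*y^2 - 96*y - 24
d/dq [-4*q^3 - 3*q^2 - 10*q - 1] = -12*q^2 - 6*q - 10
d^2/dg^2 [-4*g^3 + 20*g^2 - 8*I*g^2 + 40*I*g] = -24*g + 40 - 16*I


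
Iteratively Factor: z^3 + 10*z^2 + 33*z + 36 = (z + 3)*(z^2 + 7*z + 12) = (z + 3)*(z + 4)*(z + 3)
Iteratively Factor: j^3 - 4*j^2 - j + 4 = (j - 1)*(j^2 - 3*j - 4) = (j - 4)*(j - 1)*(j + 1)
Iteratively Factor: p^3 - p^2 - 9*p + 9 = (p - 3)*(p^2 + 2*p - 3) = (p - 3)*(p - 1)*(p + 3)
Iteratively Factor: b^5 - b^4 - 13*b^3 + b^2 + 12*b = (b - 4)*(b^4 + 3*b^3 - b^2 - 3*b) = (b - 4)*(b + 1)*(b^3 + 2*b^2 - 3*b) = b*(b - 4)*(b + 1)*(b^2 + 2*b - 3) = b*(b - 4)*(b + 1)*(b + 3)*(b - 1)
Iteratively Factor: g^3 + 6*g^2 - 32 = (g + 4)*(g^2 + 2*g - 8) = (g + 4)^2*(g - 2)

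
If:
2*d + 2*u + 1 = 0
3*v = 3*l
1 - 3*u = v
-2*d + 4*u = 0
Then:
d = -1/3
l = 3/2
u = -1/6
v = 3/2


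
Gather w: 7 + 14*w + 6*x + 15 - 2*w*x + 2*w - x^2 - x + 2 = w*(16 - 2*x) - x^2 + 5*x + 24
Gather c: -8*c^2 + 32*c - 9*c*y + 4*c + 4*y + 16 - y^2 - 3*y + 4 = -8*c^2 + c*(36 - 9*y) - y^2 + y + 20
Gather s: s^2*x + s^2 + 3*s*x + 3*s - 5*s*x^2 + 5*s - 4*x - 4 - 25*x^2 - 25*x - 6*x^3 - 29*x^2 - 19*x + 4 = s^2*(x + 1) + s*(-5*x^2 + 3*x + 8) - 6*x^3 - 54*x^2 - 48*x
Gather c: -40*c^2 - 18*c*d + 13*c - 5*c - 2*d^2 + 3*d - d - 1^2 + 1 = -40*c^2 + c*(8 - 18*d) - 2*d^2 + 2*d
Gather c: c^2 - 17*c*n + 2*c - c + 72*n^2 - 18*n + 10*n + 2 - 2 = c^2 + c*(1 - 17*n) + 72*n^2 - 8*n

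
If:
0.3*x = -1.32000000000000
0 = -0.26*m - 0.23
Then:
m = -0.88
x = -4.40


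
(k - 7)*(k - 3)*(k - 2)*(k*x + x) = k^4*x - 11*k^3*x + 29*k^2*x - k*x - 42*x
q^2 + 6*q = q*(q + 6)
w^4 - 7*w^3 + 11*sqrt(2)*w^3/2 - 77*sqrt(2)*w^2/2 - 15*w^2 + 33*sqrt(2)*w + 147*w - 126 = (w - 6)*(w - 1)*(w - 3*sqrt(2)/2)*(w + 7*sqrt(2))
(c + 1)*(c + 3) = c^2 + 4*c + 3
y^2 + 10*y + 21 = (y + 3)*(y + 7)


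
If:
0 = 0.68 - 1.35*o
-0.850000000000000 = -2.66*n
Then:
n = 0.32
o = 0.50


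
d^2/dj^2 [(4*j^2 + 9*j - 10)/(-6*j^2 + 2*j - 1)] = 12*(-62*j^3 + 192*j^2 - 33*j - 7)/(216*j^6 - 216*j^5 + 180*j^4 - 80*j^3 + 30*j^2 - 6*j + 1)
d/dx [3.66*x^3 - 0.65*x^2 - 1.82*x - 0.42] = 10.98*x^2 - 1.3*x - 1.82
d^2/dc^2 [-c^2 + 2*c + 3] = -2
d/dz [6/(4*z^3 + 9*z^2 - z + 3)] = 6*(-12*z^2 - 18*z + 1)/(4*z^3 + 9*z^2 - z + 3)^2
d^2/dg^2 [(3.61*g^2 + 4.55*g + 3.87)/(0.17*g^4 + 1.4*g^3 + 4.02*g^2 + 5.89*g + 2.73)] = (0.625974000000001*g^8 + 6.73302000000001*g^7 + 28.780312*g^6 + 56.4203039999999*g^5 + 46.11897*g^4 + 29.6562280000003*g^3 + 98.7727680000005*g^2 + 161.445096*g + 91.058118)/(0.004913*g^12 + 0.12138*g^11 + 1.348134*g^10 + 8.995223*g^9 + 40.527015*g^8 + 130.556676*g^7 + 308.797791*g^6 + 539.849022*g^5 + 689.610861*g^4 + 623.481013*g^3 + 374.010273*g^2 + 131.692743*g + 20.346417)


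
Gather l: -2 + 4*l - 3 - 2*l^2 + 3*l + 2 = -2*l^2 + 7*l - 3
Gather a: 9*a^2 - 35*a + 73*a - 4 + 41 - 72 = 9*a^2 + 38*a - 35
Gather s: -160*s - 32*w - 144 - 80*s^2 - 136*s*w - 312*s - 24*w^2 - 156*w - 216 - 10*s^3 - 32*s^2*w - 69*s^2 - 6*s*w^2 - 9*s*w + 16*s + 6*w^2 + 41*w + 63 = -10*s^3 + s^2*(-32*w - 149) + s*(-6*w^2 - 145*w - 456) - 18*w^2 - 147*w - 297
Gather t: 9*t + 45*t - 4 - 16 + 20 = 54*t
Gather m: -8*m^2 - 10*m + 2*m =-8*m^2 - 8*m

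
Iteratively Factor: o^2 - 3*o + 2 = (o - 2)*(o - 1)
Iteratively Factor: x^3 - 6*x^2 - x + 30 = (x + 2)*(x^2 - 8*x + 15) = (x - 5)*(x + 2)*(x - 3)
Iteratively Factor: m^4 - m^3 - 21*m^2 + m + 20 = (m + 1)*(m^3 - 2*m^2 - 19*m + 20) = (m - 5)*(m + 1)*(m^2 + 3*m - 4) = (m - 5)*(m - 1)*(m + 1)*(m + 4)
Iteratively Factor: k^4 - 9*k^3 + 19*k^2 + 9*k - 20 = (k - 1)*(k^3 - 8*k^2 + 11*k + 20) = (k - 1)*(k + 1)*(k^2 - 9*k + 20) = (k - 4)*(k - 1)*(k + 1)*(k - 5)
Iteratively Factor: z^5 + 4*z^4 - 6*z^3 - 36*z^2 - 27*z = (z + 3)*(z^4 + z^3 - 9*z^2 - 9*z) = (z + 1)*(z + 3)*(z^3 - 9*z) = z*(z + 1)*(z + 3)*(z^2 - 9) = z*(z + 1)*(z + 3)^2*(z - 3)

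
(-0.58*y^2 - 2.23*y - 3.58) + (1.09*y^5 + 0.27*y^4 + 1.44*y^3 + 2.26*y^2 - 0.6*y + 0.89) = 1.09*y^5 + 0.27*y^4 + 1.44*y^3 + 1.68*y^2 - 2.83*y - 2.69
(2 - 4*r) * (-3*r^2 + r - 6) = 12*r^3 - 10*r^2 + 26*r - 12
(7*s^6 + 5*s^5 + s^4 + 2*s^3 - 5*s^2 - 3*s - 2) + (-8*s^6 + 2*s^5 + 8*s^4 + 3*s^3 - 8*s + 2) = -s^6 + 7*s^5 + 9*s^4 + 5*s^3 - 5*s^2 - 11*s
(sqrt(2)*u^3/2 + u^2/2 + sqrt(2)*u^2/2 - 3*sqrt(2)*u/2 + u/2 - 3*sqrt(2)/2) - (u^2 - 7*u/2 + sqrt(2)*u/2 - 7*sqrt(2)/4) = sqrt(2)*u^3/2 - u^2/2 + sqrt(2)*u^2/2 - 2*sqrt(2)*u + 4*u + sqrt(2)/4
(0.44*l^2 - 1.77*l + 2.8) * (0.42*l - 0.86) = 0.1848*l^3 - 1.1218*l^2 + 2.6982*l - 2.408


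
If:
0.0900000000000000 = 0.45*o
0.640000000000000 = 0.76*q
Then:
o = 0.20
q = 0.84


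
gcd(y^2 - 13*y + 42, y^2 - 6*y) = y - 6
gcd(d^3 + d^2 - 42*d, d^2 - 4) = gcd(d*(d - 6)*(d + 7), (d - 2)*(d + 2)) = 1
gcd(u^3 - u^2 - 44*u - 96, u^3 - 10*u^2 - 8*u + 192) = u^2 - 4*u - 32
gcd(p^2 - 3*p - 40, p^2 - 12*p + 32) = p - 8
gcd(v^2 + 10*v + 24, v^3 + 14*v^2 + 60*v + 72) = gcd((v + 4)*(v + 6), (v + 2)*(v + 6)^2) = v + 6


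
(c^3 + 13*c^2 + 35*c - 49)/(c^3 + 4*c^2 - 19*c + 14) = (c + 7)/(c - 2)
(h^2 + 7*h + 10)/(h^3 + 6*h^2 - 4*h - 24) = (h + 5)/(h^2 + 4*h - 12)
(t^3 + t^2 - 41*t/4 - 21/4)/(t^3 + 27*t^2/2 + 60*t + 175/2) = (2*t^2 - 5*t - 3)/(2*(t^2 + 10*t + 25))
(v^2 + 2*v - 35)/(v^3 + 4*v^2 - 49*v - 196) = (v - 5)/(v^2 - 3*v - 28)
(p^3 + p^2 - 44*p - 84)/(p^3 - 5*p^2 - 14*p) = (p + 6)/p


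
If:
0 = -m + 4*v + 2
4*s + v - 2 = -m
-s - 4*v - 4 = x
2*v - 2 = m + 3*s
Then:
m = 78/7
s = -20/7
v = 16/7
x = -72/7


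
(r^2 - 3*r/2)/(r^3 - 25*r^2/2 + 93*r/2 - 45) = r/(r^2 - 11*r + 30)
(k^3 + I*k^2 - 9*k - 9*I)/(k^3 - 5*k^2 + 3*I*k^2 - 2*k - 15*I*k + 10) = (k^2 - 9)/(k^2 + k*(-5 + 2*I) - 10*I)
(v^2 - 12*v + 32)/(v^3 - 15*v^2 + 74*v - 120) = (v - 8)/(v^2 - 11*v + 30)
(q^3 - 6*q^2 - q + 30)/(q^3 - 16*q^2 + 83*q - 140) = (q^2 - q - 6)/(q^2 - 11*q + 28)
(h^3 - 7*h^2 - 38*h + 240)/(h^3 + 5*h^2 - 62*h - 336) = (h - 5)/(h + 7)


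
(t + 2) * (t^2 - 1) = t^3 + 2*t^2 - t - 2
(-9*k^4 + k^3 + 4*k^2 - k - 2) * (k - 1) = -9*k^5 + 10*k^4 + 3*k^3 - 5*k^2 - k + 2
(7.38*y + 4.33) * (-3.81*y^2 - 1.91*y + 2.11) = -28.1178*y^3 - 30.5931*y^2 + 7.3015*y + 9.1363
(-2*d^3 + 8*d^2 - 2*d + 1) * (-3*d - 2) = 6*d^4 - 20*d^3 - 10*d^2 + d - 2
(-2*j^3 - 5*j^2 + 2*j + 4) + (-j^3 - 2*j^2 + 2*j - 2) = -3*j^3 - 7*j^2 + 4*j + 2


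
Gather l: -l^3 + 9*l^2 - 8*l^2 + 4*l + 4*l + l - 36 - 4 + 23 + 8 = -l^3 + l^2 + 9*l - 9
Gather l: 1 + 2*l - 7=2*l - 6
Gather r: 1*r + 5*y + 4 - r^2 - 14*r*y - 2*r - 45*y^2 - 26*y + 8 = -r^2 + r*(-14*y - 1) - 45*y^2 - 21*y + 12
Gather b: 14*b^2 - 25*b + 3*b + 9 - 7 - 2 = 14*b^2 - 22*b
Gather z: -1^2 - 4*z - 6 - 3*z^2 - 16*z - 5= -3*z^2 - 20*z - 12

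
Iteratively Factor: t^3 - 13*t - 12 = (t + 3)*(t^2 - 3*t - 4) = (t - 4)*(t + 3)*(t + 1)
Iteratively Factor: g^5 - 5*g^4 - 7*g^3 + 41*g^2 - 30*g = (g - 5)*(g^4 - 7*g^2 + 6*g) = (g - 5)*(g + 3)*(g^3 - 3*g^2 + 2*g) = g*(g - 5)*(g + 3)*(g^2 - 3*g + 2) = g*(g - 5)*(g - 2)*(g + 3)*(g - 1)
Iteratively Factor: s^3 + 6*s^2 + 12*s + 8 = (s + 2)*(s^2 + 4*s + 4) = (s + 2)^2*(s + 2)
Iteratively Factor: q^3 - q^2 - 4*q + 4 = (q - 1)*(q^2 - 4) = (q - 2)*(q - 1)*(q + 2)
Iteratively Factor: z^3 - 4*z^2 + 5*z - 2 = (z - 1)*(z^2 - 3*z + 2) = (z - 1)^2*(z - 2)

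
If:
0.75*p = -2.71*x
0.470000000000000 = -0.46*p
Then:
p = -1.02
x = 0.28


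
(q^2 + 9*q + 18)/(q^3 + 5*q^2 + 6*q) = (q + 6)/(q*(q + 2))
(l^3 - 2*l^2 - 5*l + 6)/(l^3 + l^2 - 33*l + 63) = (l^2 + l - 2)/(l^2 + 4*l - 21)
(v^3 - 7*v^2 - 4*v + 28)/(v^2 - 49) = (v^2 - 4)/(v + 7)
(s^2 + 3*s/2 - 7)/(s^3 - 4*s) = (s + 7/2)/(s*(s + 2))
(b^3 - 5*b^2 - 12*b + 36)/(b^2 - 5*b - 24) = (b^2 - 8*b + 12)/(b - 8)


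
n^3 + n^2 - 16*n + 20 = (n - 2)^2*(n + 5)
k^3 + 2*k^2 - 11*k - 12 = (k - 3)*(k + 1)*(k + 4)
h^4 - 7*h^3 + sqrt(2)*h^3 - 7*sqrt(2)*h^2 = h^2*(h - 7)*(h + sqrt(2))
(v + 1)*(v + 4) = v^2 + 5*v + 4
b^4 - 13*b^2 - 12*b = b*(b - 4)*(b + 1)*(b + 3)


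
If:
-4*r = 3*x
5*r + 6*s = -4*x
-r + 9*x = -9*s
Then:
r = 0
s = 0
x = 0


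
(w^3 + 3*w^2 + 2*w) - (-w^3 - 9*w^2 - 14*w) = 2*w^3 + 12*w^2 + 16*w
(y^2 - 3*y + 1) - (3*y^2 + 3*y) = -2*y^2 - 6*y + 1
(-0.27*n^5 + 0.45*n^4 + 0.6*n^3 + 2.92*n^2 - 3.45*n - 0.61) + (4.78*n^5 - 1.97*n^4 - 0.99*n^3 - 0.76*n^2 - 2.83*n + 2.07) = 4.51*n^5 - 1.52*n^4 - 0.39*n^3 + 2.16*n^2 - 6.28*n + 1.46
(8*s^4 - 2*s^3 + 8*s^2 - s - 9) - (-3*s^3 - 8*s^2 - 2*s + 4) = 8*s^4 + s^3 + 16*s^2 + s - 13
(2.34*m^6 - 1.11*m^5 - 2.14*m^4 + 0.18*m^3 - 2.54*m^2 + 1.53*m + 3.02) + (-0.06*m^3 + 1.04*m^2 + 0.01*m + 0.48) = 2.34*m^6 - 1.11*m^5 - 2.14*m^4 + 0.12*m^3 - 1.5*m^2 + 1.54*m + 3.5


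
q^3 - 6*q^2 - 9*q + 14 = (q - 7)*(q - 1)*(q + 2)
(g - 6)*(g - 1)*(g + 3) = g^3 - 4*g^2 - 15*g + 18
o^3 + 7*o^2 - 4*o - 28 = (o - 2)*(o + 2)*(o + 7)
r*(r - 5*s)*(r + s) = r^3 - 4*r^2*s - 5*r*s^2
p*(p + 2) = p^2 + 2*p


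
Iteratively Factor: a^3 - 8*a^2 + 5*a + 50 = (a - 5)*(a^2 - 3*a - 10) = (a - 5)*(a + 2)*(a - 5)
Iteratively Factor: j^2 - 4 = (j - 2)*(j + 2)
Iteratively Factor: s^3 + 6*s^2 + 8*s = (s)*(s^2 + 6*s + 8) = s*(s + 4)*(s + 2)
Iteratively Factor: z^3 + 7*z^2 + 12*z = (z)*(z^2 + 7*z + 12) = z*(z + 4)*(z + 3)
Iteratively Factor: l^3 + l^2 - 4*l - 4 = (l + 2)*(l^2 - l - 2) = (l - 2)*(l + 2)*(l + 1)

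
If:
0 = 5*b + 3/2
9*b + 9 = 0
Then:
No Solution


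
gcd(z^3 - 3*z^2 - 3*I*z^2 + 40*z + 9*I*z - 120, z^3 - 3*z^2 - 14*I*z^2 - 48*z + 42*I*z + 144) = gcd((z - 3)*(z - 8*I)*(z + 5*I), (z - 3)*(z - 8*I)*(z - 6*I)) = z^2 + z*(-3 - 8*I) + 24*I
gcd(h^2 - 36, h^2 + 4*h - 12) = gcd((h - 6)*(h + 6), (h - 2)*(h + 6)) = h + 6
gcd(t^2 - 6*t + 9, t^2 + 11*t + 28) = 1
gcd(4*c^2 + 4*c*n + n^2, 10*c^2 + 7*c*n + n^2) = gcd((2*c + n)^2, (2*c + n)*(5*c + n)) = 2*c + n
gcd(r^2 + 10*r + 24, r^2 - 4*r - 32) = r + 4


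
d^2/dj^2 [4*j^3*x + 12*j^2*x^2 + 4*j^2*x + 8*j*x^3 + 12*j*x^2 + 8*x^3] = 8*x*(3*j + 3*x + 1)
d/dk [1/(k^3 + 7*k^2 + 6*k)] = (-3*k^2 - 14*k - 6)/(k^2*(k^2 + 7*k + 6)^2)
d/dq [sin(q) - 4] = cos(q)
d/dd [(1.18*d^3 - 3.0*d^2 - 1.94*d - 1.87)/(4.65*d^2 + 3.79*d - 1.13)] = (5.487*d^4 + 8.9444*d^3 - 6.3492*d^2 + 24.171*d + 9.2795)/(21.6225*d^4 + 35.247*d^3 + 3.8551*d^2 - 8.5654*d + 1.2769)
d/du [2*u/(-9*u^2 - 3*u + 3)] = 2*(3*u^2 + 1)/(3*(9*u^4 + 6*u^3 - 5*u^2 - 2*u + 1))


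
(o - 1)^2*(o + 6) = o^3 + 4*o^2 - 11*o + 6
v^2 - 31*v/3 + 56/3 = (v - 8)*(v - 7/3)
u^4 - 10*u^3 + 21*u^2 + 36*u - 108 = (u - 6)*(u - 3)^2*(u + 2)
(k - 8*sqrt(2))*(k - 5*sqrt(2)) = k^2 - 13*sqrt(2)*k + 80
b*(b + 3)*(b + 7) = b^3 + 10*b^2 + 21*b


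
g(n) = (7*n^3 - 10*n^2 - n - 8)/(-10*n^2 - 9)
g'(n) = 20*n*(7*n^3 - 10*n^2 - n - 8)/(-10*n^2 - 9)^2 + (21*n^2 - 20*n - 1)/(-10*n^2 - 9) = (-70*n^4 - 199*n^2 + 20*n + 9)/(100*n^4 + 180*n^2 + 81)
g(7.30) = -4.01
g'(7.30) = -0.71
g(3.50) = -1.26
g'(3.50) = -0.74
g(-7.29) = 6.00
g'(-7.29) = -0.71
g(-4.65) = 4.10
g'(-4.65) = -0.73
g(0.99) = 0.64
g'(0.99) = -0.66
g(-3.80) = 3.47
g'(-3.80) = -0.75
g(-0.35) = 0.90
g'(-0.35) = -0.22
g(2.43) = -0.46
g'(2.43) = -0.77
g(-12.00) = 9.34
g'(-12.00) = -0.71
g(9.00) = -5.22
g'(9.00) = -0.71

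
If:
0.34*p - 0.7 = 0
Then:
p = 2.06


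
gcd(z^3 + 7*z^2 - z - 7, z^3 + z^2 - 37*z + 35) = z^2 + 6*z - 7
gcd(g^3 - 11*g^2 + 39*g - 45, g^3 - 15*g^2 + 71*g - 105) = g^2 - 8*g + 15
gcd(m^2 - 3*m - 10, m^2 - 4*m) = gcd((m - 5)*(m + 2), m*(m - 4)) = 1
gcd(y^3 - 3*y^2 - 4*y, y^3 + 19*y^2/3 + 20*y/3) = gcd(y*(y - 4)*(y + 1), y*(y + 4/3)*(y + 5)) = y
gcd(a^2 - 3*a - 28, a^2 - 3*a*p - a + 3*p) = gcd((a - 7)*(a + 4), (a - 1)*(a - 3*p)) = 1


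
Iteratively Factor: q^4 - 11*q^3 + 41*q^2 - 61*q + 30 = (q - 1)*(q^3 - 10*q^2 + 31*q - 30) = (q - 3)*(q - 1)*(q^2 - 7*q + 10) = (q - 3)*(q - 2)*(q - 1)*(q - 5)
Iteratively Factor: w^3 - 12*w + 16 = (w - 2)*(w^2 + 2*w - 8) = (w - 2)*(w + 4)*(w - 2)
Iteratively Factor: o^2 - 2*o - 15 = (o - 5)*(o + 3)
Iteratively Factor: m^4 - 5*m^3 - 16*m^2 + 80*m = (m)*(m^3 - 5*m^2 - 16*m + 80) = m*(m - 5)*(m^2 - 16) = m*(m - 5)*(m + 4)*(m - 4)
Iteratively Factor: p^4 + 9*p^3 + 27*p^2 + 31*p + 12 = (p + 1)*(p^3 + 8*p^2 + 19*p + 12) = (p + 1)*(p + 4)*(p^2 + 4*p + 3) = (p + 1)*(p + 3)*(p + 4)*(p + 1)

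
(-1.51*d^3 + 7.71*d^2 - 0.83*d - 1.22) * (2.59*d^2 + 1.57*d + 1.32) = -3.9109*d^5 + 17.5982*d^4 + 7.9618*d^3 + 5.7143*d^2 - 3.011*d - 1.6104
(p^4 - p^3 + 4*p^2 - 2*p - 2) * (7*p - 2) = 7*p^5 - 9*p^4 + 30*p^3 - 22*p^2 - 10*p + 4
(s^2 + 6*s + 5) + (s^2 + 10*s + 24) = 2*s^2 + 16*s + 29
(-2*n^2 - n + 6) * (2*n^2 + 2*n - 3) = -4*n^4 - 6*n^3 + 16*n^2 + 15*n - 18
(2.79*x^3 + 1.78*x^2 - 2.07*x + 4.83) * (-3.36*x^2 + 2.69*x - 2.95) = -9.3744*x^5 + 1.5243*x^4 + 3.5129*x^3 - 27.0481*x^2 + 19.0992*x - 14.2485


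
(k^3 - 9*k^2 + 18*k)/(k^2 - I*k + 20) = k*(k^2 - 9*k + 18)/(k^2 - I*k + 20)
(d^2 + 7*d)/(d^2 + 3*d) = (d + 7)/(d + 3)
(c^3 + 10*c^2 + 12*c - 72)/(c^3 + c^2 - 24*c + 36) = (c + 6)/(c - 3)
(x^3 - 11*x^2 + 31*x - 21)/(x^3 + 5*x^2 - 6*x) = (x^2 - 10*x + 21)/(x*(x + 6))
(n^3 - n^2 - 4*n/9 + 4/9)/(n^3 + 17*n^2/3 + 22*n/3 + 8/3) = (3*n^2 - 5*n + 2)/(3*(n^2 + 5*n + 4))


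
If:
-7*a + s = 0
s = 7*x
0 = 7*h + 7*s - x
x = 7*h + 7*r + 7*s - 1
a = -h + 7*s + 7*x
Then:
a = 0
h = 0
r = 1/7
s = 0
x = 0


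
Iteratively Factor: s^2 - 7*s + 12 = (s - 3)*(s - 4)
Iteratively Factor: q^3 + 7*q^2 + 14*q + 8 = (q + 4)*(q^2 + 3*q + 2) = (q + 1)*(q + 4)*(q + 2)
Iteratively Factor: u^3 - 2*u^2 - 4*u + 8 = (u - 2)*(u^2 - 4) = (u - 2)*(u + 2)*(u - 2)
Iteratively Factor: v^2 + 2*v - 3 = (v + 3)*(v - 1)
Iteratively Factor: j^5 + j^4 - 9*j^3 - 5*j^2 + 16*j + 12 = (j - 2)*(j^4 + 3*j^3 - 3*j^2 - 11*j - 6) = (j - 2)^2*(j^3 + 5*j^2 + 7*j + 3) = (j - 2)^2*(j + 1)*(j^2 + 4*j + 3) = (j - 2)^2*(j + 1)*(j + 3)*(j + 1)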